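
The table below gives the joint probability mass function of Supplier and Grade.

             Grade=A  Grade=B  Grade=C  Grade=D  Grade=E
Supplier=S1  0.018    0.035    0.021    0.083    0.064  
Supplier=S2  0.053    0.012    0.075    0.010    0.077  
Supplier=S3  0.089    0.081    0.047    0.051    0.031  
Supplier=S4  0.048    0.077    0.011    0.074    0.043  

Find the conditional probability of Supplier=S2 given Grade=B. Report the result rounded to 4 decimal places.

0.0585

P(Grade=B) = 0.035 + 0.012 + 0.081 + 0.077 = 0.205.
P(Supplier=S2 | Grade=B) = 0.012/0.205 = 0.0585.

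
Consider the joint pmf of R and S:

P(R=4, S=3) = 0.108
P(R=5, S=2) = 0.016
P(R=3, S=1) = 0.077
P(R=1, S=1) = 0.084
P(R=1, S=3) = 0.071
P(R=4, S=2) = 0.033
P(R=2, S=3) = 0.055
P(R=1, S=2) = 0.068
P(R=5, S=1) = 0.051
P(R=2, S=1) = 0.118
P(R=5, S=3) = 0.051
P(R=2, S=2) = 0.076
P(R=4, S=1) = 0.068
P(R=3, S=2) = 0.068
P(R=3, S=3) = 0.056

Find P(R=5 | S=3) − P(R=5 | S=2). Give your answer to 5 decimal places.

0.08826

P(S=3) = 0.071 + 0.055 + 0.056 + 0.108 + 0.051 = 0.341; P(R=5 | S=3) = 0.051/0.341 = 0.149560.
P(S=2) = 0.068 + 0.076 + 0.068 + 0.033 + 0.016 = 0.261; P(R=5 | S=2) = 0.016/0.261 = 0.061303.
Difference = 0.08826.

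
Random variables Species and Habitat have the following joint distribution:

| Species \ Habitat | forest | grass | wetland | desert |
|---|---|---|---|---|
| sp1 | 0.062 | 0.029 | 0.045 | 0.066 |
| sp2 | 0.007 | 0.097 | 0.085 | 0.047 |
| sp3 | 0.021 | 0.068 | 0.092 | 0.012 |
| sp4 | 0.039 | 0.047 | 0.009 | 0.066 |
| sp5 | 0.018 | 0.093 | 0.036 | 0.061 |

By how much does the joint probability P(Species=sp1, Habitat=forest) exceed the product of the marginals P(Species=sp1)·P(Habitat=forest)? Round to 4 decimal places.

P(Species=sp1) = 0.062 + 0.029 + 0.045 + 0.066 = 0.202.
P(Habitat=forest) = 0.062 + 0.007 + 0.021 + 0.039 + 0.018 = 0.147.
P(Species=sp1, Habitat=forest) − P(Species=sp1)P(Habitat=forest) = 0.062 − 0.202×0.147 = 0.0323.

0.0323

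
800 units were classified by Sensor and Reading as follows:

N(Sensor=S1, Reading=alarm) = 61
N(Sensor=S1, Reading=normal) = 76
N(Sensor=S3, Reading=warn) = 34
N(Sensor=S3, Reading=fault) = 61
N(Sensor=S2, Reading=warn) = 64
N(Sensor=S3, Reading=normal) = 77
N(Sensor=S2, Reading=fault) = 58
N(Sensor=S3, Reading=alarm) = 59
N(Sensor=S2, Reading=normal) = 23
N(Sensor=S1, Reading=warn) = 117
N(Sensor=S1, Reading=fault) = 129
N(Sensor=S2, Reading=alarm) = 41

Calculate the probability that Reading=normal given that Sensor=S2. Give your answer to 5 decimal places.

Total with Sensor=S2: 23 + 64 + 41 + 58 = 186.
P(Reading=normal | Sensor=S2) = 23/186 = 0.12366.

0.12366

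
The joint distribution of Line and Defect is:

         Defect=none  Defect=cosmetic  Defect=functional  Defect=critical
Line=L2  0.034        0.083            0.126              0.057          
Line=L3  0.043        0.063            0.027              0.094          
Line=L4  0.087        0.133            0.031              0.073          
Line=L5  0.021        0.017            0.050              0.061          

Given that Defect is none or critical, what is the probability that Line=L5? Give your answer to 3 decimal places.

0.174

P(Defect=none) = 0.034 + 0.043 + 0.087 + 0.021 = 0.185.
P(Defect=critical) = 0.057 + 0.094 + 0.073 + 0.061 = 0.285.
P(Defect ∈ {none, critical}) = 0.185 + 0.285 = 0.470; P(Line=L5, Defect ∈ {none, critical}) = 0.021 + 0.061 = 0.082.
P(Line=L5 | Defect ∈ {none, critical}) = 0.082/0.470 = 0.174.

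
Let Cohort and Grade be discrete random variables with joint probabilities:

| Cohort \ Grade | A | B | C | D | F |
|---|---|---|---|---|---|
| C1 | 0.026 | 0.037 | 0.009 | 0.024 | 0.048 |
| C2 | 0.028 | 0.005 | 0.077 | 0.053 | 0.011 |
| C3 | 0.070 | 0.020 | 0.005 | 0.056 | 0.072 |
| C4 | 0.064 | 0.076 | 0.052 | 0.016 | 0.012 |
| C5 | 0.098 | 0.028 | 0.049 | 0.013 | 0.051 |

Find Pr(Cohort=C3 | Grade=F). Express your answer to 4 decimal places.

0.3711

P(Grade=F) = 0.048 + 0.011 + 0.072 + 0.012 + 0.051 = 0.194.
P(Cohort=C3 | Grade=F) = 0.072/0.194 = 0.3711.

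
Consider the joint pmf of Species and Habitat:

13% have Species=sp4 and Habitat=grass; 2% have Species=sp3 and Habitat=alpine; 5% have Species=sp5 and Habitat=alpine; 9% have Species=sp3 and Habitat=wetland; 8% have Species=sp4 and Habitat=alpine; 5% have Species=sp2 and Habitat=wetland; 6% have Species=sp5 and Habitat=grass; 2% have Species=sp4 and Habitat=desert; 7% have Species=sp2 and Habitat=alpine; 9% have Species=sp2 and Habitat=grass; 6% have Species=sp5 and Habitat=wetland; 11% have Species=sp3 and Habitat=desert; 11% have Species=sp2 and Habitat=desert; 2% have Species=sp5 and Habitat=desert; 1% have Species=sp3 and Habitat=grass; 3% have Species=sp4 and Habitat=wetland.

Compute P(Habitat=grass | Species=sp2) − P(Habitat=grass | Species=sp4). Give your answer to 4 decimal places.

P(Species=sp2) = 0.09 + 0.05 + 0.11 + 0.07 = 0.32; P(Habitat=grass | Species=sp2) = 0.09/0.32 = 0.28125.
P(Species=sp4) = 0.13 + 0.03 + 0.02 + 0.08 = 0.26; P(Habitat=grass | Species=sp4) = 0.13/0.26 = 0.50000.
Difference = -0.2188.

-0.2188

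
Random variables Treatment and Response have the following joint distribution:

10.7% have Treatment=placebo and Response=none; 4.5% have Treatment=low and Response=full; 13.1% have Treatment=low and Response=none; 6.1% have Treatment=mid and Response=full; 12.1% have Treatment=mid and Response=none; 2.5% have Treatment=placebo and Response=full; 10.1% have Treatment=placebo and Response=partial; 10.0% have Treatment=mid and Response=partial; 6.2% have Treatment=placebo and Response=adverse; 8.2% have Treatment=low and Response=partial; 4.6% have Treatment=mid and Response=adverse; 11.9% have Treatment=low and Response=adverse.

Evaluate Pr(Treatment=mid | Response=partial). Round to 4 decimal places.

0.3534

P(Response=partial) = 0.101 + 0.082 + 0.100 = 0.283.
P(Treatment=mid | Response=partial) = 0.100/0.283 = 0.3534.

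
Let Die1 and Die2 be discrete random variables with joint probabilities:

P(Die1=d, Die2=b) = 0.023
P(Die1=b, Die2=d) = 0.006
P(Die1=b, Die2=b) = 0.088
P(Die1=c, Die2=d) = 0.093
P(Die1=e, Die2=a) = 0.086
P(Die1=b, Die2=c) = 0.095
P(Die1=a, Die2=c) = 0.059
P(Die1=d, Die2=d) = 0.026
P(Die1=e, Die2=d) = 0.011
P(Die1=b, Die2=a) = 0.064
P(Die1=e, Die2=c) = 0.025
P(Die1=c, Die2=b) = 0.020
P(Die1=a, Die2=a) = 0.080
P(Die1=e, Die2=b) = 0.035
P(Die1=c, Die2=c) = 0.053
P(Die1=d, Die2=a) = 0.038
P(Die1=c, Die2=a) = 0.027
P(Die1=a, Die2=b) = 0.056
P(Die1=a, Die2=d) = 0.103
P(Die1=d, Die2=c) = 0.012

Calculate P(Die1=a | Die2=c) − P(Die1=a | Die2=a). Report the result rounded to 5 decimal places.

-0.02938

P(Die2=c) = 0.059 + 0.095 + 0.053 + 0.012 + 0.025 = 0.244; P(Die1=a | Die2=c) = 0.059/0.244 = 0.241803.
P(Die2=a) = 0.080 + 0.064 + 0.027 + 0.038 + 0.086 = 0.295; P(Die1=a | Die2=a) = 0.080/0.295 = 0.271186.
Difference = -0.02938.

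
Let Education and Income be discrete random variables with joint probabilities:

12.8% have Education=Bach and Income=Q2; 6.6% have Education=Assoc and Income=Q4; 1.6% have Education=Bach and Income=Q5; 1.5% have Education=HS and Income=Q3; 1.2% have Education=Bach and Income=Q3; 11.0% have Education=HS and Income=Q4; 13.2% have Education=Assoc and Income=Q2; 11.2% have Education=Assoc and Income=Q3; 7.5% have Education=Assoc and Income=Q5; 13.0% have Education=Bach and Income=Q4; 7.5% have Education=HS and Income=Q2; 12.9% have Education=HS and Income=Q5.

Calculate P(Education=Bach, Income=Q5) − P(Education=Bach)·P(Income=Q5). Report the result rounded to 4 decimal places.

P(Education=Bach) = 0.128 + 0.012 + 0.130 + 0.016 = 0.286.
P(Income=Q5) = 0.129 + 0.075 + 0.016 = 0.220.
P(Education=Bach, Income=Q5) − P(Education=Bach)P(Income=Q5) = 0.016 − 0.286×0.220 = -0.0469.

-0.0469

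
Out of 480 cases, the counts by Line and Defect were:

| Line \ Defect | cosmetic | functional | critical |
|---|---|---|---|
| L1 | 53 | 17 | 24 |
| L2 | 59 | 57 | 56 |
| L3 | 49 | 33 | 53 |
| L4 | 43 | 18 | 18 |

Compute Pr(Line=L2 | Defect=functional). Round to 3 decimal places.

Total with Defect=functional: 17 + 57 + 33 + 18 = 125.
P(Line=L2 | Defect=functional) = 57/125 = 0.456.

0.456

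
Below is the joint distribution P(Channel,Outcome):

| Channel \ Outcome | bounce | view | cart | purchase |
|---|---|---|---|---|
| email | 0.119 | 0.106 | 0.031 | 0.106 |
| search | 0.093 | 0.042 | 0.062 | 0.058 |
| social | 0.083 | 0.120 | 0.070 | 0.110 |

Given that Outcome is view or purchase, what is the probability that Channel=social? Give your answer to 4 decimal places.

P(Outcome=view) = 0.106 + 0.042 + 0.120 = 0.268.
P(Outcome=purchase) = 0.106 + 0.058 + 0.110 = 0.274.
P(Outcome ∈ {view, purchase}) = 0.268 + 0.274 = 0.542; P(Channel=social, Outcome ∈ {view, purchase}) = 0.120 + 0.110 = 0.230.
P(Channel=social | Outcome ∈ {view, purchase}) = 0.230/0.542 = 0.4244.

0.4244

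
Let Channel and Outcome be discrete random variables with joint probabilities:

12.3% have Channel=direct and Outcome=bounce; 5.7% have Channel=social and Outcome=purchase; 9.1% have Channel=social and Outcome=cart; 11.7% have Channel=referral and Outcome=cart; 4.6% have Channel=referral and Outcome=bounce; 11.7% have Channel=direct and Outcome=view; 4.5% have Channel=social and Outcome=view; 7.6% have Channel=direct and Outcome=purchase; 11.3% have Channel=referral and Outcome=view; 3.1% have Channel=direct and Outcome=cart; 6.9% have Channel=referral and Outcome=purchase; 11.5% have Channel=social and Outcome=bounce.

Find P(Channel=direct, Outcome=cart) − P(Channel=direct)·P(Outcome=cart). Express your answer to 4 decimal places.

-0.0519

P(Channel=direct) = 0.123 + 0.117 + 0.031 + 0.076 = 0.347.
P(Outcome=cart) = 0.091 + 0.031 + 0.117 = 0.239.
P(Channel=direct, Outcome=cart) − P(Channel=direct)P(Outcome=cart) = 0.031 − 0.347×0.239 = -0.0519.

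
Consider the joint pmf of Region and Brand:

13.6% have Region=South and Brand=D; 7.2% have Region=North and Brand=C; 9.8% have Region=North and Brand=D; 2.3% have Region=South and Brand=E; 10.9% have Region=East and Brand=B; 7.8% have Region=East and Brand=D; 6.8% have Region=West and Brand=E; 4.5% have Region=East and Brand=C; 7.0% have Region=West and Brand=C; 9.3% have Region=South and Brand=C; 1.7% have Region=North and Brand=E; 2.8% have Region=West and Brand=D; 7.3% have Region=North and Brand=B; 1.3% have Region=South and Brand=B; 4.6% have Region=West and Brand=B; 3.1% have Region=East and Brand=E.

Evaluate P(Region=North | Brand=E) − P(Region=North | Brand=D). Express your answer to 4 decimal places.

P(Brand=E) = 0.017 + 0.023 + 0.031 + 0.068 = 0.139; P(Region=North | Brand=E) = 0.017/0.139 = 0.12230.
P(Brand=D) = 0.098 + 0.136 + 0.078 + 0.028 = 0.340; P(Region=North | Brand=D) = 0.098/0.340 = 0.28824.
Difference = -0.1659.

-0.1659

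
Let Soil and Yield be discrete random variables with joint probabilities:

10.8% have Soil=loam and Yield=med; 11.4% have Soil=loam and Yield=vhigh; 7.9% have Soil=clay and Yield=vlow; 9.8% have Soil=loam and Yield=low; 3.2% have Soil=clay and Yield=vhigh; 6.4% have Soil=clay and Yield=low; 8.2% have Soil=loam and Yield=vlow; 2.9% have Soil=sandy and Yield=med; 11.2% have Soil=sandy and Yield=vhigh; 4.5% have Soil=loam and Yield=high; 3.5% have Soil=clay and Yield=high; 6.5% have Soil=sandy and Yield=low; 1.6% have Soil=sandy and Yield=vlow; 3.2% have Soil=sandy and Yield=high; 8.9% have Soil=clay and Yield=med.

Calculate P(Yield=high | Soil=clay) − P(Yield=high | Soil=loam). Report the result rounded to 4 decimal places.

0.0164

P(Soil=clay) = 0.079 + 0.064 + 0.089 + 0.035 + 0.032 = 0.299; P(Yield=high | Soil=clay) = 0.035/0.299 = 0.11706.
P(Soil=loam) = 0.082 + 0.098 + 0.108 + 0.045 + 0.114 = 0.447; P(Yield=high | Soil=loam) = 0.045/0.447 = 0.10067.
Difference = 0.0164.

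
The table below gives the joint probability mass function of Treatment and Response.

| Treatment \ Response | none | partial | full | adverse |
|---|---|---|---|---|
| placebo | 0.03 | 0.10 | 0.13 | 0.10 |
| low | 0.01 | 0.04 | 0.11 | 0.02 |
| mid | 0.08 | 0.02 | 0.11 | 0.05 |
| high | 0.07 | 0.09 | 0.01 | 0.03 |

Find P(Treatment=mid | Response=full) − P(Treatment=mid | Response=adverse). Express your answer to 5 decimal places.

0.05556

P(Response=full) = 0.13 + 0.11 + 0.11 + 0.01 = 0.36; P(Treatment=mid | Response=full) = 0.11/0.36 = 0.305556.
P(Response=adverse) = 0.10 + 0.02 + 0.05 + 0.03 = 0.20; P(Treatment=mid | Response=adverse) = 0.05/0.20 = 0.250000.
Difference = 0.05556.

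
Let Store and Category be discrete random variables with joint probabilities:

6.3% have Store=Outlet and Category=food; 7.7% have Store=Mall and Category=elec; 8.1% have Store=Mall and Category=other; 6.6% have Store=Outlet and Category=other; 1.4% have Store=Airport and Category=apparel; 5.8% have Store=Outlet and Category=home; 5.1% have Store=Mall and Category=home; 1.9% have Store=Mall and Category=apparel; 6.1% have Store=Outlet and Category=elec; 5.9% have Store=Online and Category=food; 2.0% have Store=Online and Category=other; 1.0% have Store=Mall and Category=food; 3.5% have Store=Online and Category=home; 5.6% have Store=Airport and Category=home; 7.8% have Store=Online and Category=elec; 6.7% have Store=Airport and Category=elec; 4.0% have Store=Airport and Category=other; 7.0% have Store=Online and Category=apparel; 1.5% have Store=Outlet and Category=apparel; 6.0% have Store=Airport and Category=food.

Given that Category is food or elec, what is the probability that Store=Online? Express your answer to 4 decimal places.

P(Category=food) = 0.010 + 0.060 + 0.063 + 0.059 = 0.192.
P(Category=elec) = 0.077 + 0.067 + 0.061 + 0.078 = 0.283.
P(Category ∈ {food, elec}) = 0.192 + 0.283 = 0.475; P(Store=Online, Category ∈ {food, elec}) = 0.059 + 0.078 = 0.137.
P(Store=Online | Category ∈ {food, elec}) = 0.137/0.475 = 0.2884.

0.2884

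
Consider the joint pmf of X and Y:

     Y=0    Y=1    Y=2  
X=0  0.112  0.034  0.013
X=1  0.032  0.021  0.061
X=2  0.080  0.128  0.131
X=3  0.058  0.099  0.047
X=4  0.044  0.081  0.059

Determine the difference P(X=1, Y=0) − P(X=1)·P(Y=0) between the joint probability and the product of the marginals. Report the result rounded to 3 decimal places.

-0.005

P(X=1) = 0.032 + 0.021 + 0.061 = 0.114.
P(Y=0) = 0.112 + 0.032 + 0.080 + 0.058 + 0.044 = 0.326.
P(X=1, Y=0) − P(X=1)P(Y=0) = 0.032 − 0.114×0.326 = -0.005.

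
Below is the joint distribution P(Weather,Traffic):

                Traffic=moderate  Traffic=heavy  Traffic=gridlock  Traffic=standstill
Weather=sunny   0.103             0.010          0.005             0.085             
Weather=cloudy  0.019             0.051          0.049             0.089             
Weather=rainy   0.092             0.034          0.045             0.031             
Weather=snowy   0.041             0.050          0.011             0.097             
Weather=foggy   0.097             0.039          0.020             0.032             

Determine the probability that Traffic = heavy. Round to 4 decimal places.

0.1840

P(Traffic=heavy) = 0.010 + 0.051 + 0.034 + 0.050 + 0.039 = 0.184.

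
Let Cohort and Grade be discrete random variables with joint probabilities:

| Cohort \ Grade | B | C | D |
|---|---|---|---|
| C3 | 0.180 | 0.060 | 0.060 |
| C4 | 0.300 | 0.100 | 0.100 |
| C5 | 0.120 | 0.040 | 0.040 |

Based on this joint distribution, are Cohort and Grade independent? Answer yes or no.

yes

Every cell satisfies P(Cohort,Grade) = P(Cohort)·P(Grade). For instance P(Cohort=C3) = 0.300, P(Grade=B) = 0.600, and 0.300×0.600 = 0.180 matches the joint entry. So Cohort and Grade are independent.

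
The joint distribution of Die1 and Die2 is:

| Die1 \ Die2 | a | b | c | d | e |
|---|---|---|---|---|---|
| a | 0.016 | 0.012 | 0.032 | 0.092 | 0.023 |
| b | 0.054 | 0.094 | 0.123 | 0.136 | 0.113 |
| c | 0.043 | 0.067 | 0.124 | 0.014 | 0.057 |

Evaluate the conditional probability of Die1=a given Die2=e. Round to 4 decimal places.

0.1192

P(Die2=e) = 0.023 + 0.113 + 0.057 = 0.193.
P(Die1=a | Die2=e) = 0.023/0.193 = 0.1192.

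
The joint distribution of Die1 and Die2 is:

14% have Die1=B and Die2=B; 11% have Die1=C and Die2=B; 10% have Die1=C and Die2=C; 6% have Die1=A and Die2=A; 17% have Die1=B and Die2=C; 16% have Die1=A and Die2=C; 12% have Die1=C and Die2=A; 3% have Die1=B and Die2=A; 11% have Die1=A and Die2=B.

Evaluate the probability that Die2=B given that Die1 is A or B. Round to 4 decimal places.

0.3731

P(Die1=A) = 0.06 + 0.11 + 0.16 = 0.33.
P(Die1=B) = 0.03 + 0.14 + 0.17 = 0.34.
P(Die1 ∈ {A, B}) = 0.33 + 0.34 = 0.67; P(Die2=B, Die1 ∈ {A, B}) = 0.11 + 0.14 = 0.25.
P(Die2=B | Die1 ∈ {A, B}) = 0.25/0.67 = 0.3731.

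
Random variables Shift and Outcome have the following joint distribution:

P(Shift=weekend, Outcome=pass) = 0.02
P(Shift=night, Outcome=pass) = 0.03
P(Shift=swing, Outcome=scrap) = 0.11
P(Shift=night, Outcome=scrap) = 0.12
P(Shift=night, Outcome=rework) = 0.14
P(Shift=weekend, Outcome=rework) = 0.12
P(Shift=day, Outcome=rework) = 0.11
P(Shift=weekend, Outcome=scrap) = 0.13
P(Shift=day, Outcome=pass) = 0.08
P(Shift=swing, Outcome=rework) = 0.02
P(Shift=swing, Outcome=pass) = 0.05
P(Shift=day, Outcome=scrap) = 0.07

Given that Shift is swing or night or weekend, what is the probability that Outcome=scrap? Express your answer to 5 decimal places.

P(Shift=swing) = 0.05 + 0.02 + 0.11 = 0.18.
P(Shift=night) = 0.03 + 0.14 + 0.12 = 0.29.
P(Shift=weekend) = 0.02 + 0.12 + 0.13 = 0.27.
P(Shift ∈ {swing, night, weekend}) = 0.18 + 0.29 + 0.27 = 0.74; P(Outcome=scrap, Shift ∈ {swing, night, weekend}) = 0.11 + 0.12 + 0.13 = 0.36.
P(Outcome=scrap | Shift ∈ {swing, night, weekend}) = 0.36/0.74 = 0.48649.

0.48649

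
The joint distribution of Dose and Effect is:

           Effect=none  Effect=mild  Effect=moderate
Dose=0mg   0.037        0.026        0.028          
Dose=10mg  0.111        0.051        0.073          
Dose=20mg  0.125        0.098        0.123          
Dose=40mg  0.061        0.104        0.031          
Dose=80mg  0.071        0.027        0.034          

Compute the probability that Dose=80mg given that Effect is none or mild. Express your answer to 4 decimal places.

P(Effect=none) = 0.037 + 0.111 + 0.125 + 0.061 + 0.071 = 0.405.
P(Effect=mild) = 0.026 + 0.051 + 0.098 + 0.104 + 0.027 = 0.306.
P(Effect ∈ {none, mild}) = 0.405 + 0.306 = 0.711; P(Dose=80mg, Effect ∈ {none, mild}) = 0.071 + 0.027 = 0.098.
P(Dose=80mg | Effect ∈ {none, mild}) = 0.098/0.711 = 0.1378.

0.1378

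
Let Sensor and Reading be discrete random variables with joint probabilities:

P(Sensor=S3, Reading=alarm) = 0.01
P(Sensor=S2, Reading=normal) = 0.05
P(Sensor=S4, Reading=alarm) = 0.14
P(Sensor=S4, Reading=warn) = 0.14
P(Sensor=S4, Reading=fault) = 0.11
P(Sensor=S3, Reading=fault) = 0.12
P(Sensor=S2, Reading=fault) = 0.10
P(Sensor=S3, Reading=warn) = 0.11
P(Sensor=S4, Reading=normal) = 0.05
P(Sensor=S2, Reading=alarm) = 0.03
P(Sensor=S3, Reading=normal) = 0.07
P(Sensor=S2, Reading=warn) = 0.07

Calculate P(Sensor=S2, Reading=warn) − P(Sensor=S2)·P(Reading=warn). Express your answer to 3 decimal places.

P(Sensor=S2) = 0.05 + 0.07 + 0.03 + 0.10 = 0.25.
P(Reading=warn) = 0.07 + 0.11 + 0.14 = 0.32.
P(Sensor=S2, Reading=warn) − P(Sensor=S2)P(Reading=warn) = 0.07 − 0.25×0.32 = -0.010.

-0.010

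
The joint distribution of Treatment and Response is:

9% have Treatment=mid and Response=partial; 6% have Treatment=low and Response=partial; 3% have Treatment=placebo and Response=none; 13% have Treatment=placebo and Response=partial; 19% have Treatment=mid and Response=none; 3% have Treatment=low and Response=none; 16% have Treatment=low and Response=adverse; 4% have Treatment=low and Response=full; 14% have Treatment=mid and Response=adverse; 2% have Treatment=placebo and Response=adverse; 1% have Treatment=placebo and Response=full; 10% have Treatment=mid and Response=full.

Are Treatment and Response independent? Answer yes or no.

P(Treatment=placebo) = 0.19 and P(Response=partial) = 0.28, so their product is 0.0532, but P(Treatment=placebo, Response=partial) = 0.13. Since these differ, Treatment and Response are not independent.

no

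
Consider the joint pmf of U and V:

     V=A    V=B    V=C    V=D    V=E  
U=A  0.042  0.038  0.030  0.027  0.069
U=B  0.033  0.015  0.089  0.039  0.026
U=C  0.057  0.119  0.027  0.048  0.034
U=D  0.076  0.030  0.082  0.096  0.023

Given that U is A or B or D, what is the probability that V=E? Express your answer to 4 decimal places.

P(U=A) = 0.042 + 0.038 + 0.030 + 0.027 + 0.069 = 0.206.
P(U=B) = 0.033 + 0.015 + 0.089 + 0.039 + 0.026 = 0.202.
P(U=D) = 0.076 + 0.030 + 0.082 + 0.096 + 0.023 = 0.307.
P(U ∈ {A, B, D}) = 0.206 + 0.202 + 0.307 = 0.715; P(V=E, U ∈ {A, B, D}) = 0.069 + 0.026 + 0.023 = 0.118.
P(V=E | U ∈ {A, B, D}) = 0.118/0.715 = 0.1650.

0.1650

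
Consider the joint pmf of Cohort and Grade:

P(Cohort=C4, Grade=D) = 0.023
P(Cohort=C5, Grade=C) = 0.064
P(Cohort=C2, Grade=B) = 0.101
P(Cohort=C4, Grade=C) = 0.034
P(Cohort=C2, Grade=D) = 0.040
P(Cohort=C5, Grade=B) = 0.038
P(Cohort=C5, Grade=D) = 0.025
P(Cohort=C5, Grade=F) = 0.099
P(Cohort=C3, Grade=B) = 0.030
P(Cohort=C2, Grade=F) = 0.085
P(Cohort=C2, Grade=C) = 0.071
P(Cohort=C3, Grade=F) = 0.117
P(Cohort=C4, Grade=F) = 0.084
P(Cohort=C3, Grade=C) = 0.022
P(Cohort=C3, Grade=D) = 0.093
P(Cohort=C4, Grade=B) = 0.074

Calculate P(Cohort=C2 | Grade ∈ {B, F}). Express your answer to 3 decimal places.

0.296

P(Grade=B) = 0.101 + 0.030 + 0.074 + 0.038 = 0.243.
P(Grade=F) = 0.085 + 0.117 + 0.084 + 0.099 = 0.385.
P(Grade ∈ {B, F}) = 0.243 + 0.385 = 0.628; P(Cohort=C2, Grade ∈ {B, F}) = 0.101 + 0.085 = 0.186.
P(Cohort=C2 | Grade ∈ {B, F}) = 0.186/0.628 = 0.296.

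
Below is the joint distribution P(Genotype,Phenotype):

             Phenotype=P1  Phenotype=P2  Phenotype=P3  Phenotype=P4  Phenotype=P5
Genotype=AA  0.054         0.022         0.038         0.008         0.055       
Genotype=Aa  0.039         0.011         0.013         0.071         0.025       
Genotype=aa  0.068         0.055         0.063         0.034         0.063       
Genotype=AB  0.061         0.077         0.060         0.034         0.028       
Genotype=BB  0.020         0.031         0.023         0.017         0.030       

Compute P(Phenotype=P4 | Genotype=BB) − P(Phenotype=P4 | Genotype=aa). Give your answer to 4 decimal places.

0.0204

P(Genotype=BB) = 0.020 + 0.031 + 0.023 + 0.017 + 0.030 = 0.121; P(Phenotype=P4 | Genotype=BB) = 0.017/0.121 = 0.14050.
P(Genotype=aa) = 0.068 + 0.055 + 0.063 + 0.034 + 0.063 = 0.283; P(Phenotype=P4 | Genotype=aa) = 0.034/0.283 = 0.12014.
Difference = 0.0204.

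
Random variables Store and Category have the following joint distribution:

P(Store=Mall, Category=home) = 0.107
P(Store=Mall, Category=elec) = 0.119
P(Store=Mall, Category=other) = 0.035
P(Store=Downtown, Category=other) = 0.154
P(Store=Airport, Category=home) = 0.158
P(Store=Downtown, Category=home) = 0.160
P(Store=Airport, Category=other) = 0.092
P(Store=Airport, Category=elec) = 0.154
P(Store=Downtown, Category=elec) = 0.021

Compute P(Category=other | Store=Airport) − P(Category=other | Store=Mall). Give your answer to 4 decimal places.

0.0936

P(Store=Airport) = 0.154 + 0.158 + 0.092 = 0.404; P(Category=other | Store=Airport) = 0.092/0.404 = 0.22772.
P(Store=Mall) = 0.119 + 0.107 + 0.035 = 0.261; P(Category=other | Store=Mall) = 0.035/0.261 = 0.13410.
Difference = 0.0936.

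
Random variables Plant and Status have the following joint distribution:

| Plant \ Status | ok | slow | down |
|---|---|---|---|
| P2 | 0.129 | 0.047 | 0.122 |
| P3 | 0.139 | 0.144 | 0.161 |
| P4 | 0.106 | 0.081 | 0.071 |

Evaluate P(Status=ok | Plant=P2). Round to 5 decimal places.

P(Plant=P2) = 0.129 + 0.047 + 0.122 = 0.298.
P(Status=ok | Plant=P2) = 0.129/0.298 = 0.43289.

0.43289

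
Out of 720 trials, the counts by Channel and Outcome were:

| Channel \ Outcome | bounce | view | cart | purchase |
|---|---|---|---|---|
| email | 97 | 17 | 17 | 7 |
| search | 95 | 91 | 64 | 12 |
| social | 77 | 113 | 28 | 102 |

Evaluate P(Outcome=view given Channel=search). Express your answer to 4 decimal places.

0.3473

Total with Channel=search: 95 + 91 + 64 + 12 = 262.
P(Outcome=view | Channel=search) = 91/262 = 0.3473.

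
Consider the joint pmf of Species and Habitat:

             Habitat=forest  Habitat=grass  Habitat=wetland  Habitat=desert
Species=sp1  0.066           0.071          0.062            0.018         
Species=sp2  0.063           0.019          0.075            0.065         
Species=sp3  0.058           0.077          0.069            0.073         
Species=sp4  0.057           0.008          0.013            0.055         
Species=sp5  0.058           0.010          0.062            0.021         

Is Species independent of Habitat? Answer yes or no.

no

P(Species=sp1) = 0.217 and P(Habitat=desert) = 0.232, so their product is 0.05034, but P(Species=sp1, Habitat=desert) = 0.018. Since these differ, Species and Habitat are not independent.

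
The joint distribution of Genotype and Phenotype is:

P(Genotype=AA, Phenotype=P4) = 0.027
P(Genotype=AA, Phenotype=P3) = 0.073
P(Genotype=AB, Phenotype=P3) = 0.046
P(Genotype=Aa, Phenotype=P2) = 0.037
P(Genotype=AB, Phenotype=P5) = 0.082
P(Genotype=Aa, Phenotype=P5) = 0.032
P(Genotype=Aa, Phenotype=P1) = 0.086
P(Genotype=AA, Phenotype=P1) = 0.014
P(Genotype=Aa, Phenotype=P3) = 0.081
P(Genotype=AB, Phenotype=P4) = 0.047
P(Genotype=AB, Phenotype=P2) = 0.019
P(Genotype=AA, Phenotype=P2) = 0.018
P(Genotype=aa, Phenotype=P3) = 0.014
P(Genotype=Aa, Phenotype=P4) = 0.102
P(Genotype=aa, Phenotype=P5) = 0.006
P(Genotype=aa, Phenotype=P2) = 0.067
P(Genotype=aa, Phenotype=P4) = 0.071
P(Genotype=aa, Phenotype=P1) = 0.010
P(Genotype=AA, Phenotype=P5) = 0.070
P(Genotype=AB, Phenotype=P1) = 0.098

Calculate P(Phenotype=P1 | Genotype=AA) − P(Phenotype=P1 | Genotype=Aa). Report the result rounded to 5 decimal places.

-0.18513

P(Genotype=AA) = 0.014 + 0.018 + 0.073 + 0.027 + 0.070 = 0.202; P(Phenotype=P1 | Genotype=AA) = 0.014/0.202 = 0.069307.
P(Genotype=Aa) = 0.086 + 0.037 + 0.081 + 0.102 + 0.032 = 0.338; P(Phenotype=P1 | Genotype=Aa) = 0.086/0.338 = 0.254438.
Difference = -0.18513.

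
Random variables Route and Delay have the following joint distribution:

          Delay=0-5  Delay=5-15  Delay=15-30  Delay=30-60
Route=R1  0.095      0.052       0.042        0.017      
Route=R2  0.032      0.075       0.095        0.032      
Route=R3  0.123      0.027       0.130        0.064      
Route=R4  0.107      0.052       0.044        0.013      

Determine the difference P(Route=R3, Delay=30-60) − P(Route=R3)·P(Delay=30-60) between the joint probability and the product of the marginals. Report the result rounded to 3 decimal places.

0.021

P(Route=R3) = 0.123 + 0.027 + 0.130 + 0.064 = 0.344.
P(Delay=30-60) = 0.017 + 0.032 + 0.064 + 0.013 = 0.126.
P(Route=R3, Delay=30-60) − P(Route=R3)P(Delay=30-60) = 0.064 − 0.344×0.126 = 0.021.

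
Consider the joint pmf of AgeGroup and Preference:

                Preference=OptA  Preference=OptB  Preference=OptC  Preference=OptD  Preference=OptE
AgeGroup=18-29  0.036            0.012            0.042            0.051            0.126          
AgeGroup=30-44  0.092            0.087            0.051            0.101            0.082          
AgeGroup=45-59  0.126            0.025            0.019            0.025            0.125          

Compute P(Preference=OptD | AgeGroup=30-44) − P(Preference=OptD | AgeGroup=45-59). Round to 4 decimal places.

0.1664

P(AgeGroup=30-44) = 0.092 + 0.087 + 0.051 + 0.101 + 0.082 = 0.413; P(Preference=OptD | AgeGroup=30-44) = 0.101/0.413 = 0.24455.
P(AgeGroup=45-59) = 0.126 + 0.025 + 0.019 + 0.025 + 0.125 = 0.320; P(Preference=OptD | AgeGroup=45-59) = 0.025/0.320 = 0.07813.
Difference = 0.1664.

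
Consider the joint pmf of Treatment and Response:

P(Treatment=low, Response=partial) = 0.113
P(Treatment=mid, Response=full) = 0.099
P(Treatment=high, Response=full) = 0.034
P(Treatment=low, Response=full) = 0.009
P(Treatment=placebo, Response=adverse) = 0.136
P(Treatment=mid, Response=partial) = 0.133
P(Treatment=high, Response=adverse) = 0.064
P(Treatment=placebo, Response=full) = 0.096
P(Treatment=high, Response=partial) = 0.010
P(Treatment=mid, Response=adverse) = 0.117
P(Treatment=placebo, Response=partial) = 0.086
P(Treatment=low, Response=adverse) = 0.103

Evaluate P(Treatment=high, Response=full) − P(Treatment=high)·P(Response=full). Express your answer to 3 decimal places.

0.008

P(Treatment=high) = 0.010 + 0.034 + 0.064 = 0.108.
P(Response=full) = 0.096 + 0.009 + 0.099 + 0.034 = 0.238.
P(Treatment=high, Response=full) − P(Treatment=high)P(Response=full) = 0.034 − 0.108×0.238 = 0.008.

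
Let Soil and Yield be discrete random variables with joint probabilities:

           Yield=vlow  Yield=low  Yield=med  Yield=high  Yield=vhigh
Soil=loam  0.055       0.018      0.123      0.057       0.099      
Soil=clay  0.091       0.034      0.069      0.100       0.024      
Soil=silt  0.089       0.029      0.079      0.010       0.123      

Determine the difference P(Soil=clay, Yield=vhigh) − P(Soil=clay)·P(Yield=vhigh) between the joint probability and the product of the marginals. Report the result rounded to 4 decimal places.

-0.0542

P(Soil=clay) = 0.091 + 0.034 + 0.069 + 0.100 + 0.024 = 0.318.
P(Yield=vhigh) = 0.099 + 0.024 + 0.123 = 0.246.
P(Soil=clay, Yield=vhigh) − P(Soil=clay)P(Yield=vhigh) = 0.024 − 0.318×0.246 = -0.0542.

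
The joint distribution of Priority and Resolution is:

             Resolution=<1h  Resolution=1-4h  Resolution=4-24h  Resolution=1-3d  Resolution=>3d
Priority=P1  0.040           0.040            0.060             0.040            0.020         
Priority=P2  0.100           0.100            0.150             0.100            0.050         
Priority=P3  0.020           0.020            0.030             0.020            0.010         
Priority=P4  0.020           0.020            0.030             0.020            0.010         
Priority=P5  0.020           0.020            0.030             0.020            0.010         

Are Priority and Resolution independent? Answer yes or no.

Every cell satisfies P(Priority,Resolution) = P(Priority)·P(Resolution). For instance P(Priority=P4) = 0.100, P(Resolution=>3d) = 0.100, and 0.100×0.100 = 0.010 matches the joint entry. So Priority and Resolution are independent.

yes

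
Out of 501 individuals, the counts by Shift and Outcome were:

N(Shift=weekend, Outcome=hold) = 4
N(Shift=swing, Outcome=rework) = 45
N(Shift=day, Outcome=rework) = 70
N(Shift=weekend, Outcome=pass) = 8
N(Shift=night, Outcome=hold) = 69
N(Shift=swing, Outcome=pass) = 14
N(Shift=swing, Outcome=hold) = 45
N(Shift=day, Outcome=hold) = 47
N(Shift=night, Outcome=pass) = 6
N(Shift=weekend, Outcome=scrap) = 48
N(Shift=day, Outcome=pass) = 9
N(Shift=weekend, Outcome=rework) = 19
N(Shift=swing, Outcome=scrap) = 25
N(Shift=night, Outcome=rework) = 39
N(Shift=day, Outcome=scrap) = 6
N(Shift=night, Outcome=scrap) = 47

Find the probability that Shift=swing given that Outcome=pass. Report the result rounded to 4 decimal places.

0.3784

Total with Outcome=pass: 9 + 14 + 6 + 8 = 37.
P(Shift=swing | Outcome=pass) = 14/37 = 0.3784.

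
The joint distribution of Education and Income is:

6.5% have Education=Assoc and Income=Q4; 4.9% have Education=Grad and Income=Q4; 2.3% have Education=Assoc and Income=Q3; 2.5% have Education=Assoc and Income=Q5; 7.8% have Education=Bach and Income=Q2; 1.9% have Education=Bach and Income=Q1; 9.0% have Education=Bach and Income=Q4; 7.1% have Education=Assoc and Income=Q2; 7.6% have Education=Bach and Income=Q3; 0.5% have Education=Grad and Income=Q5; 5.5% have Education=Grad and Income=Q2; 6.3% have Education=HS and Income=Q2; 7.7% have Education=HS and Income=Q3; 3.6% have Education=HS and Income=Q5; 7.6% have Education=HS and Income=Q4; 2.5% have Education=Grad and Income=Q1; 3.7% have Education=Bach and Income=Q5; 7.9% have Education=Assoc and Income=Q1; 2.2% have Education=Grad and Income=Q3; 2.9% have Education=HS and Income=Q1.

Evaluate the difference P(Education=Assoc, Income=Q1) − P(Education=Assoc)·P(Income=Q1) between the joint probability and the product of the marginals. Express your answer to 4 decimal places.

0.0390

P(Education=Assoc) = 0.079 + 0.071 + 0.023 + 0.065 + 0.025 = 0.263.
P(Income=Q1) = 0.029 + 0.079 + 0.019 + 0.025 = 0.152.
P(Education=Assoc, Income=Q1) − P(Education=Assoc)P(Income=Q1) = 0.079 − 0.263×0.152 = 0.0390.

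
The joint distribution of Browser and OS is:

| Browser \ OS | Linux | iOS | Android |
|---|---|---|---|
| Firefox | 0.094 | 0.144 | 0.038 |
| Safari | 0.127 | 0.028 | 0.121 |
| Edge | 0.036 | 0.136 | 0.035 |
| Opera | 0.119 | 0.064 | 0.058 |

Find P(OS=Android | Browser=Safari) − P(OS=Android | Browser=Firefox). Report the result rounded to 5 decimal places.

P(Browser=Safari) = 0.127 + 0.028 + 0.121 = 0.276; P(OS=Android | Browser=Safari) = 0.121/0.276 = 0.438406.
P(Browser=Firefox) = 0.094 + 0.144 + 0.038 = 0.276; P(OS=Android | Browser=Firefox) = 0.038/0.276 = 0.137681.
Difference = 0.30072.

0.30072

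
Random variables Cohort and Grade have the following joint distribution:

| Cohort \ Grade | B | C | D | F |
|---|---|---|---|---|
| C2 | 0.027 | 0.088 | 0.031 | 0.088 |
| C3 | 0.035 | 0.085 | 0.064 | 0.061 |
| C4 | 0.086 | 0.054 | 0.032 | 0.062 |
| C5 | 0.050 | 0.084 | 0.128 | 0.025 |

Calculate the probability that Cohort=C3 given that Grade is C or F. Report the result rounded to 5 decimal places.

0.26691

P(Grade=C) = 0.088 + 0.085 + 0.054 + 0.084 = 0.311.
P(Grade=F) = 0.088 + 0.061 + 0.062 + 0.025 = 0.236.
P(Grade ∈ {C, F}) = 0.311 + 0.236 = 0.547; P(Cohort=C3, Grade ∈ {C, F}) = 0.085 + 0.061 = 0.146.
P(Cohort=C3 | Grade ∈ {C, F}) = 0.146/0.547 = 0.26691.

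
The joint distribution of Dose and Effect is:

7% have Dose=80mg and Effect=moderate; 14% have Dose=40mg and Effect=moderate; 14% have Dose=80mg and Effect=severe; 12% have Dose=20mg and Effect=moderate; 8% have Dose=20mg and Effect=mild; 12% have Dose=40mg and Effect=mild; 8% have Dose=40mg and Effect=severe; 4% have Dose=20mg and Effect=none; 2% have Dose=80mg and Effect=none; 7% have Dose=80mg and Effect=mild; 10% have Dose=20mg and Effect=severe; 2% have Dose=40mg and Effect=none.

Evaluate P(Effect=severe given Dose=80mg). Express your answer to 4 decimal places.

0.4667

P(Dose=80mg) = 0.02 + 0.07 + 0.07 + 0.14 = 0.30.
P(Effect=severe | Dose=80mg) = 0.14/0.30 = 0.4667.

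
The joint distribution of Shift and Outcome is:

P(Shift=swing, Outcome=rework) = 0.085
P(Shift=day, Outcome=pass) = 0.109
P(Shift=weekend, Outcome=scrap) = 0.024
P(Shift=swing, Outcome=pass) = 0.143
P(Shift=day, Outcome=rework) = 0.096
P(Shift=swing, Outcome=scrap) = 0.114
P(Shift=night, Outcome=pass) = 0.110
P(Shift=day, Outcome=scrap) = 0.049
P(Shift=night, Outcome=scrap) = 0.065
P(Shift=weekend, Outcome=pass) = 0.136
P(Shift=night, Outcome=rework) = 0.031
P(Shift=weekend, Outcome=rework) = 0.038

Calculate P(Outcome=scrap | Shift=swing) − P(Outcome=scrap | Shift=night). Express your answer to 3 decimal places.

P(Shift=swing) = 0.143 + 0.085 + 0.114 = 0.342; P(Outcome=scrap | Shift=swing) = 0.114/0.342 = 0.3333.
P(Shift=night) = 0.110 + 0.031 + 0.065 = 0.206; P(Outcome=scrap | Shift=night) = 0.065/0.206 = 0.3155.
Difference = 0.018.

0.018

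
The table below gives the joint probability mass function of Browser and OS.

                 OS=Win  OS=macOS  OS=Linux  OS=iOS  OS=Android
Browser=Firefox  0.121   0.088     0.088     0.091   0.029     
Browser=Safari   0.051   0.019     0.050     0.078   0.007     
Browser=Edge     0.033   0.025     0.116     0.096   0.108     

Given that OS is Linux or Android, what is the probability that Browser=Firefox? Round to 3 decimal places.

0.294

P(OS=Linux) = 0.088 + 0.050 + 0.116 = 0.254.
P(OS=Android) = 0.029 + 0.007 + 0.108 = 0.144.
P(OS ∈ {Linux, Android}) = 0.254 + 0.144 = 0.398; P(Browser=Firefox, OS ∈ {Linux, Android}) = 0.088 + 0.029 = 0.117.
P(Browser=Firefox | OS ∈ {Linux, Android}) = 0.117/0.398 = 0.294.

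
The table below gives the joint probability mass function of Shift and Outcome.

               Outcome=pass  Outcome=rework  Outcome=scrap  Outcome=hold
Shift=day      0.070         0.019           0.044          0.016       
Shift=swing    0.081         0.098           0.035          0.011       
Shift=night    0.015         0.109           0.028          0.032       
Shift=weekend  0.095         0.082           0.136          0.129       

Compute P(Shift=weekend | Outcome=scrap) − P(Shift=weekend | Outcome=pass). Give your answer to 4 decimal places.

P(Outcome=scrap) = 0.044 + 0.035 + 0.028 + 0.136 = 0.243; P(Shift=weekend | Outcome=scrap) = 0.136/0.243 = 0.55967.
P(Outcome=pass) = 0.070 + 0.081 + 0.015 + 0.095 = 0.261; P(Shift=weekend | Outcome=pass) = 0.095/0.261 = 0.36398.
Difference = 0.1957.

0.1957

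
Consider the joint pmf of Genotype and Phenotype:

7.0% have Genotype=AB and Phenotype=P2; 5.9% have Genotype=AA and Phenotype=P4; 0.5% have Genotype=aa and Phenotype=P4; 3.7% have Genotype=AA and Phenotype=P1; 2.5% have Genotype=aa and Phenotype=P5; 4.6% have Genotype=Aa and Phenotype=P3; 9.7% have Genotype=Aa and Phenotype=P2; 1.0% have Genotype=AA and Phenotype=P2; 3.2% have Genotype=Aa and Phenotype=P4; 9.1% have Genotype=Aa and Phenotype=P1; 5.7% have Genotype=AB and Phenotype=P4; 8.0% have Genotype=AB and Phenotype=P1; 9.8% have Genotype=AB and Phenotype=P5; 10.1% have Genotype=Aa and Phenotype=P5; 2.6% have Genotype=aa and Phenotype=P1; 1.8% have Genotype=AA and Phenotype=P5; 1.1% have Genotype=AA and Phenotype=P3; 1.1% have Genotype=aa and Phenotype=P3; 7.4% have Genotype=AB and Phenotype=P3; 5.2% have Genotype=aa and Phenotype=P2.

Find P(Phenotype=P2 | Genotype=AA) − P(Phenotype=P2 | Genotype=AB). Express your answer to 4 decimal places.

-0.1106

P(Genotype=AA) = 0.037 + 0.010 + 0.011 + 0.059 + 0.018 = 0.135; P(Phenotype=P2 | Genotype=AA) = 0.010/0.135 = 0.07407.
P(Genotype=AB) = 0.080 + 0.070 + 0.074 + 0.057 + 0.098 = 0.379; P(Phenotype=P2 | Genotype=AB) = 0.070/0.379 = 0.18470.
Difference = -0.1106.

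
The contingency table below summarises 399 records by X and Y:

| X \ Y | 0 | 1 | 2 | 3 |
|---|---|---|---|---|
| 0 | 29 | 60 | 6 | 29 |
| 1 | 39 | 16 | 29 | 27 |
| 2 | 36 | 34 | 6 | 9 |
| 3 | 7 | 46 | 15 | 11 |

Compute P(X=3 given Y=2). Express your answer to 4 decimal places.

0.2679

Total with Y=2: 6 + 29 + 6 + 15 = 56.
P(X=3 | Y=2) = 15/56 = 0.2679.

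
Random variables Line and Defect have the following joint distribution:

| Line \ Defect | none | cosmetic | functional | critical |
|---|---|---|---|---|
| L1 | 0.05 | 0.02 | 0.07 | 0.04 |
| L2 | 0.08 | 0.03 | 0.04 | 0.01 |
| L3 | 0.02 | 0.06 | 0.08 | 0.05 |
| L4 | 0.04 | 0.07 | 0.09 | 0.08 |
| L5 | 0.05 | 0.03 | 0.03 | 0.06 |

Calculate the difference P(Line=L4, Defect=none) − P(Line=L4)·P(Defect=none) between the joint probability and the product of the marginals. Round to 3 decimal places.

P(Line=L4) = 0.04 + 0.07 + 0.09 + 0.08 = 0.28.
P(Defect=none) = 0.05 + 0.08 + 0.02 + 0.04 + 0.05 = 0.24.
P(Line=L4, Defect=none) − P(Line=L4)P(Defect=none) = 0.04 − 0.28×0.24 = -0.027.

-0.027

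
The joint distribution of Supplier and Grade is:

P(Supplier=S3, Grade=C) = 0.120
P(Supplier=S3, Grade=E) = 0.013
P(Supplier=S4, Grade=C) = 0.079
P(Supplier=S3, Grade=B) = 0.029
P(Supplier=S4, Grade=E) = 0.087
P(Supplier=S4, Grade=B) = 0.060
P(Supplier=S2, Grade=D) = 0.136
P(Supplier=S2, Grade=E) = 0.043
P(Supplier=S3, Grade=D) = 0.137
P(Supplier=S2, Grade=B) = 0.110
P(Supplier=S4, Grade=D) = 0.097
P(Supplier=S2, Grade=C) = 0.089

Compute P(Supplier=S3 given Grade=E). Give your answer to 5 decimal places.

P(Grade=E) = 0.043 + 0.013 + 0.087 = 0.143.
P(Supplier=S3 | Grade=E) = 0.013/0.143 = 0.09091.

0.09091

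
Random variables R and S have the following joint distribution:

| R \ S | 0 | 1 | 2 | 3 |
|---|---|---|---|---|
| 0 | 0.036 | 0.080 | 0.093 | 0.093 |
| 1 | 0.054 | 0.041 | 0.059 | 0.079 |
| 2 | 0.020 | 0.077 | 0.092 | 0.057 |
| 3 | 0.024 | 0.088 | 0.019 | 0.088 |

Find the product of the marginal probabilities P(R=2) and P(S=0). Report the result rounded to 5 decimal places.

0.03296

P(R=2) = 0.020 + 0.077 + 0.092 + 0.057 = 0.246.
P(S=0) = 0.036 + 0.054 + 0.020 + 0.024 = 0.134.
Product: 0.246 × 0.134 = 0.03296.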